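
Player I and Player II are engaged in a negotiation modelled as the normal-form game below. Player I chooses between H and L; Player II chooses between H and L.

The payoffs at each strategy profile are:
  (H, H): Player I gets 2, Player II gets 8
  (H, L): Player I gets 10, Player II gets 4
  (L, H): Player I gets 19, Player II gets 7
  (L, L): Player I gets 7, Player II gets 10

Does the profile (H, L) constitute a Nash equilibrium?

No

At (H, L), Player I earns 10; switching to L would give 7, so Player I has no profitable deviation.
Player II earns 4; switching to H would give 8, so Player II would deviate.
Since at least one player can profitably deviate, this is not a Nash equilibrium.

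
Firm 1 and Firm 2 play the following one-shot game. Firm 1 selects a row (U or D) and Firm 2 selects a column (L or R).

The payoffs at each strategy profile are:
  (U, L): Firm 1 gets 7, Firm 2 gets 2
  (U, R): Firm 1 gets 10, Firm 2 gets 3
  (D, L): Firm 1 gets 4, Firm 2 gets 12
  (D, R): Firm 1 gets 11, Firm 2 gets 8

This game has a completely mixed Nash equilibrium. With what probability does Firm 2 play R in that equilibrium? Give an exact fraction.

Let c be the probability that Firm 2 plays L. In a completely mixed equilibrium, Firm 1 must be indifferent between U and D.
Firm 1's expected payoff from U is 7c + 10(1−c); from D it is 4c + 11(1−c).
Setting these equal: −3c + 10 = −7c + 11, so c = 1/4.
Therefore Firm 2 plays R with probability 1 − 1/4 = 3/4.

3/4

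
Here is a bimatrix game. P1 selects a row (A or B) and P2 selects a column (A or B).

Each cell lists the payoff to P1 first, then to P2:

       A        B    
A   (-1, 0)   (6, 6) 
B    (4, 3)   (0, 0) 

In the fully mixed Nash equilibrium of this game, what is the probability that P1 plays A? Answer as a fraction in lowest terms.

1/3

Let x be the probability that P1 plays A. In a completely mixed equilibrium, P2 must be indifferent between A and B.
P2's expected payoff from A is 3(1−x); from B it is 6x.
Setting these equal: −3x + 3 = 6x, so x = 1/3.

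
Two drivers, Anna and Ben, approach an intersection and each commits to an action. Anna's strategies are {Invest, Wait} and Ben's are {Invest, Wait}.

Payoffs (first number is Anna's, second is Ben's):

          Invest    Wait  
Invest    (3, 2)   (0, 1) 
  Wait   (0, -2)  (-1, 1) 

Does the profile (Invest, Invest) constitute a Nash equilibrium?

At (Invest, Invest), Anna earns 3; switching to Wait would give 0, so Anna has no profitable deviation.
Ben earns 2; switching to Wait would give 1, so Ben has no profitable deviation.
Neither player can gain by a unilateral deviation, so this profile is a Nash equilibrium.

Yes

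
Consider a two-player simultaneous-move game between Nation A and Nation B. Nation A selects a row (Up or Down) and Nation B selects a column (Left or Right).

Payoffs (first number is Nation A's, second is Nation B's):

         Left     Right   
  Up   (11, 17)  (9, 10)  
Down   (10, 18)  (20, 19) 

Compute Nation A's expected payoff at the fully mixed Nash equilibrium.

65/6

First find y, the probability Nation B plays Left, from Nation A's indifference between Up and Down: 11y + 9(1−y) = 10y + 20(1−y), giving y = 11/12.
Since Nation A is indifferent in equilibrium, Nation A's expected payoff equals the payoff from either row against (11/12, 1/12). Using Up: 11(11/12) + 9(1/12) = 65/6.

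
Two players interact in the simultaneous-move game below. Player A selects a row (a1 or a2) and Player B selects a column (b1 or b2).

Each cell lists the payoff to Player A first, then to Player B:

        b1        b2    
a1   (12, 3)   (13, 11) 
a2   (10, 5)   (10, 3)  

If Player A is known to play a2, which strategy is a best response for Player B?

Against a2, Player B earns 5 from b1 and 3 from b2.
So b1 is the best response.

b1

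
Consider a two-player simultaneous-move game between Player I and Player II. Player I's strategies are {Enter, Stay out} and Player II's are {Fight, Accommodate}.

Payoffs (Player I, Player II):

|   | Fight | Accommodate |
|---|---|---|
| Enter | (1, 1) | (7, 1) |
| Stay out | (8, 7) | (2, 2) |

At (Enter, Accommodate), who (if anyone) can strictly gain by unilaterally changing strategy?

Player I at (Enter, Accommodate) earns 7; deviating to Stay out yields 2 — not better.
Player II earns 1; deviating to Fight yields 1 — not better.
Neither player can strictly improve; the profile is a Nash equilibrium.

Neither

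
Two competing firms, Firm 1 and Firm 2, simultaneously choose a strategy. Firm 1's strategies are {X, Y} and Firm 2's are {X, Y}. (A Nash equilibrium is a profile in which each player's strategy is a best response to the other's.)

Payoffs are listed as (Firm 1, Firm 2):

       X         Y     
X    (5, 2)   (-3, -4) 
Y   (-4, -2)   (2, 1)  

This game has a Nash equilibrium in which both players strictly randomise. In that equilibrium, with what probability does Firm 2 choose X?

5/14

Let q be the probability that Firm 2 plays X. In a completely mixed equilibrium, Firm 1 must be indifferent between X and Y.
Firm 1's expected payoff from X is 5q − 3(1−q); from Y it is −4q + 2(1−q).
Setting these equal: 8q − 3 = −6q + 2, so q = 5/14.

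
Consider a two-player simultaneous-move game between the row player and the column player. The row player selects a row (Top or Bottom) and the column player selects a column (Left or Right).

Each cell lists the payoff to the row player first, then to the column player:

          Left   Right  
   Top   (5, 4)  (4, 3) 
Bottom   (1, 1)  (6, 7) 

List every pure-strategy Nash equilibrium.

(Top, Left): the row player gets 5 ≥ 1 from Bottom, and the column player gets 4 ≥ 3 from Right — Nash equilibrium.
(Top, Right): the row player prefers Bottom (6 > 4); the column player prefers Left (4 > 3) — not an equilibrium.
(Bottom, Left): the row player prefers Top (5 > 1); the column player prefers Right (7 > 1) — not an equilibrium.
(Bottom, Right): the row player gets 6 ≥ 4 from Top, and the column player gets 7 ≥ 1 from Left — Nash equilibrium.

(Top, Left) and (Bottom, Right)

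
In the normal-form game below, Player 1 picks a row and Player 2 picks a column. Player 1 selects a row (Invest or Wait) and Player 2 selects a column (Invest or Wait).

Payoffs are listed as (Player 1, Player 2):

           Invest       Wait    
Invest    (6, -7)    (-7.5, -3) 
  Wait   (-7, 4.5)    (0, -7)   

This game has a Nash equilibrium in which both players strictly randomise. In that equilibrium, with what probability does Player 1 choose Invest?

Let x be the probability that Player 1 plays Invest. In a completely mixed equilibrium, Player 2 must be indifferent between Invest and Wait.
Player 2's expected payoff from Invest is −7x + 4.5(1−x); from Wait it is −3x − 7(1−x).
Setting these equal: −11.5x + 4.5 = 4x − 7, so x = 23/31.

23/31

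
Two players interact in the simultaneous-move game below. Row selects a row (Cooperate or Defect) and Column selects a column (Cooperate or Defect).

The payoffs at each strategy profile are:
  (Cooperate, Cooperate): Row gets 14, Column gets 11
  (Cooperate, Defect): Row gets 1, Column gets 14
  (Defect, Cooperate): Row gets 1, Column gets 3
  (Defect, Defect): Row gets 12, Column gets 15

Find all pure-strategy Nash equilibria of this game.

(Cooperate, Cooperate): Column prefers Defect (14 > 11) — not an equilibrium.
(Cooperate, Defect): Row prefers Defect (12 > 1) — not an equilibrium.
(Defect, Cooperate): Row prefers Cooperate (14 > 1); Column prefers Defect (15 > 3) — not an equilibrium.
(Defect, Defect): Row gets 12 ≥ 1 from Cooperate, and Column gets 15 ≥ 3 from Cooperate — Nash equilibrium.

(Defect, Defect)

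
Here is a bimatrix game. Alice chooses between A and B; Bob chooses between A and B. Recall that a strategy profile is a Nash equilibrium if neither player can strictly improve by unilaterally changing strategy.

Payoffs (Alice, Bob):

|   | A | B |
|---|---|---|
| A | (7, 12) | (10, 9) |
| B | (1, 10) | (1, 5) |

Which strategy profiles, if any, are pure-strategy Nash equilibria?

(A, A): Alice gets 7 ≥ 1 from B, and Bob gets 12 ≥ 9 from B — Nash equilibrium.
(A, B): Bob prefers A (12 > 9) — not an equilibrium.
(B, A): Alice prefers A (7 > 1) — not an equilibrium.
(B, B): Alice prefers A (10 > 1); Bob prefers A (10 > 5) — not an equilibrium.

(A, A)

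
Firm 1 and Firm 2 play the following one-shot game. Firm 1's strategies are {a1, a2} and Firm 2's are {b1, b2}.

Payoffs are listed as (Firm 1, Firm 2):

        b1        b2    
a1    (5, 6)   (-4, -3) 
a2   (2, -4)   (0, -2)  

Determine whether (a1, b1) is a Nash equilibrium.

At (a1, b1), Firm 1 earns 5; switching to a2 would give 2, so Firm 1 has no profitable deviation.
Firm 2 earns 6; switching to b2 would give -3, so Firm 2 has no profitable deviation.
Neither player can gain by a unilateral deviation, so this profile is a Nash equilibrium.

Yes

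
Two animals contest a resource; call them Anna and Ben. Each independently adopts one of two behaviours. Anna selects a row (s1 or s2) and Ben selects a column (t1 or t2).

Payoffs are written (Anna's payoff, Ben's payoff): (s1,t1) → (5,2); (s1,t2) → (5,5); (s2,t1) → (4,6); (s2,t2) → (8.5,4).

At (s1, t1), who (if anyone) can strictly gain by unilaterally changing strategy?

Ben

Anna at (s1, t1) earns 5; deviating to s2 yields 4 — not better.
Ben earns 2; deviating to t2 yields 5 — a strict improvement.
Only Ben has a strictly profitable deviation.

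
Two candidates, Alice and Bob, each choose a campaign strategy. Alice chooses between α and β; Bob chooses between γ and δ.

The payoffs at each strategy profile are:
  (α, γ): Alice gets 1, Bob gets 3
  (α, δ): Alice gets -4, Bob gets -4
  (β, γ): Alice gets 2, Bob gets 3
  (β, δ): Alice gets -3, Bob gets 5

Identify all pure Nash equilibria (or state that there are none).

(α, γ): Alice prefers β (2 > 1) — not an equilibrium.
(α, δ): Alice prefers β (-3 > -4); Bob prefers γ (3 > -4) — not an equilibrium.
(β, γ): Bob prefers δ (5 > 3) — not an equilibrium.
(β, δ): Alice gets -3 ≥ -4 from α, and Bob gets 5 ≥ 3 from γ — Nash equilibrium.

(β, δ)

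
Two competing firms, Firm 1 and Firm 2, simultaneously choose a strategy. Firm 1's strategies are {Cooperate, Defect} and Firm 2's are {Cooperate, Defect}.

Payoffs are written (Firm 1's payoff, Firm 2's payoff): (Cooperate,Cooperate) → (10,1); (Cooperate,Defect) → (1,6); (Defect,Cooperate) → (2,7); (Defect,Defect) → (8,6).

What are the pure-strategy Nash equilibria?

(Cooperate, Cooperate): Firm 2 prefers Defect (6 > 1) — not an equilibrium.
(Cooperate, Defect): Firm 1 prefers Defect (8 > 1) — not an equilibrium.
(Defect, Cooperate): Firm 1 prefers Cooperate (10 > 2) — not an equilibrium.
(Defect, Defect): Firm 2 prefers Cooperate (7 > 6) — not an equilibrium.

none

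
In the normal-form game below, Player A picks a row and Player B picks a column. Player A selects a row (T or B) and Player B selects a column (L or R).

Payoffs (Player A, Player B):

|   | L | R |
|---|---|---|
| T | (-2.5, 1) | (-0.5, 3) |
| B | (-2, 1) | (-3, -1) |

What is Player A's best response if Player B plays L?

B

Against L, Player A earns -2.5 from T and -2 from B.
So B is the best response.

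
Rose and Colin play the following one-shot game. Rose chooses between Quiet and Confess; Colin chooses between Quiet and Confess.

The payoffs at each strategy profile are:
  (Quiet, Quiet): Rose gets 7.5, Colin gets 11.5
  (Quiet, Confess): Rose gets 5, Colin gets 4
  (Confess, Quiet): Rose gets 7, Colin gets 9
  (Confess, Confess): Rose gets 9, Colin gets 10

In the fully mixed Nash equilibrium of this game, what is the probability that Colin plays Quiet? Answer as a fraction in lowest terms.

Let c be the probability that Colin plays Quiet. In a completely mixed equilibrium, Rose must be indifferent between Quiet and Confess.
Rose's expected payoff from Quiet is 7.5c + 5(1−c); from Confess it is 7c + 9(1−c).
Setting these equal: 2.5c + 5 = −2c + 9, so c = 8/9.

8/9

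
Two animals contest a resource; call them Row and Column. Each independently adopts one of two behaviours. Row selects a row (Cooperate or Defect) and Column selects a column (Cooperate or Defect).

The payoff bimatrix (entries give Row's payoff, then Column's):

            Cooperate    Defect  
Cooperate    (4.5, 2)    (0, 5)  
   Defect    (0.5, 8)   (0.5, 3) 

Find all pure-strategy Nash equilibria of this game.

none

(Cooperate, Cooperate): Column prefers Defect (5 > 2) — not an equilibrium.
(Cooperate, Defect): Row prefers Defect (0.5 > 0) — not an equilibrium.
(Defect, Cooperate): Row prefers Cooperate (4.5 > 0.5) — not an equilibrium.
(Defect, Defect): Column prefers Cooperate (8 > 3) — not an equilibrium.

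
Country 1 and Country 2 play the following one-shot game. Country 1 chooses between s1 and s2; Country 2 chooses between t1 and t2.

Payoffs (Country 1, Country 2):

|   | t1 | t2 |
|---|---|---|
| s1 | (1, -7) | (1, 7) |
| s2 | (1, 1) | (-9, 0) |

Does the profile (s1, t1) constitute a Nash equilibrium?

At (s1, t1), Country 1 earns 1; switching to s2 would give 1, so Country 1 has no profitable deviation.
Country 2 earns -7; switching to t2 would give 7, so Country 2 would deviate.
Since at least one player can profitably deviate, this is not a Nash equilibrium.

No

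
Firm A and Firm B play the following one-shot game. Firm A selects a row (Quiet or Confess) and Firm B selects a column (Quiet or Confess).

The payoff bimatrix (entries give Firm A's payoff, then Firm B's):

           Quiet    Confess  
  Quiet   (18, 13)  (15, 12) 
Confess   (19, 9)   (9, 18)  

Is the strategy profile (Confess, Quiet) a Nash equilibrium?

At (Confess, Quiet), Firm A earns 19; switching to Quiet would give 18, so Firm A has no profitable deviation.
Firm B earns 9; switching to Confess would give 18, so Firm B would deviate.
Since at least one player can profitably deviate, this is not a Nash equilibrium.

No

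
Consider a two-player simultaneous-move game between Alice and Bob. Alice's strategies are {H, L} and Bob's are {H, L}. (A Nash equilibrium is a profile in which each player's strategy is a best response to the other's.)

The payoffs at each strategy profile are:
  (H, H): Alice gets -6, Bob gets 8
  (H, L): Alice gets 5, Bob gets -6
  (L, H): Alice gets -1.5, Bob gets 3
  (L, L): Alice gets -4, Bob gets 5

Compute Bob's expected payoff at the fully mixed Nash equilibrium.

29/8

First find p, the probability Alice plays H, from Bob's indifference between H and L: 8p + 3(1−p) = −6p + 5(1−p), giving p = 1/8.
Since Bob is indifferent in equilibrium, Bob's expected payoff equals the payoff from either column against (1/8, 7/8). Using H: 8(1/8) + 3(7/8) = 29/8.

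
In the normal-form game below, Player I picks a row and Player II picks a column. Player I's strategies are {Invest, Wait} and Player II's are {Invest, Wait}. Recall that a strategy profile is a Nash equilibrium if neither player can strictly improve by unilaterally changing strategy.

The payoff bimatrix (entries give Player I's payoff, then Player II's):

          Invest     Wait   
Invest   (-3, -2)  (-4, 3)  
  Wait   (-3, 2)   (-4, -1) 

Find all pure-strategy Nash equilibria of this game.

(Invest, Wait) and (Wait, Invest)

(Invest, Invest): Player II prefers Wait (3 > -2) — not an equilibrium.
(Invest, Wait): Player I gets -4 ≥ -4 from Wait, and Player II gets 3 ≥ -2 from Invest — Nash equilibrium.
(Wait, Invest): Player I gets -3 ≥ -3 from Invest, and Player II gets 2 ≥ -1 from Wait — Nash equilibrium.
(Wait, Wait): Player II prefers Invest (2 > -1) — not an equilibrium.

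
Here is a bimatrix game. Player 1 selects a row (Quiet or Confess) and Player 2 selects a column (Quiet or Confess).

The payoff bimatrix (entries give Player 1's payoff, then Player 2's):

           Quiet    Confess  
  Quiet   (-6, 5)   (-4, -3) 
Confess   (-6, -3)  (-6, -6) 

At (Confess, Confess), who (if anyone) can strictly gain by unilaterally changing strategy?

Both

Player 1 at (Confess, Confess) earns -6; deviating to Quiet yields -4 — a strict improvement.
Player 2 earns -6; deviating to Quiet yields -3 — a strict improvement.
Both Player 1 and Player 2 have strictly profitable deviations.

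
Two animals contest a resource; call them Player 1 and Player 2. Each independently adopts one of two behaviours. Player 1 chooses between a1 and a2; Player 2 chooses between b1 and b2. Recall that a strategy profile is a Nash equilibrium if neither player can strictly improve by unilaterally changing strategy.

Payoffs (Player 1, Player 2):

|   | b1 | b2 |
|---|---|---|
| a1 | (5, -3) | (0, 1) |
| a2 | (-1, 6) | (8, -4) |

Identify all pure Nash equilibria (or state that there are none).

(a1, b1): Player 2 prefers b2 (1 > -3) — not an equilibrium.
(a1, b2): Player 1 prefers a2 (8 > 0) — not an equilibrium.
(a2, b1): Player 1 prefers a1 (5 > -1) — not an equilibrium.
(a2, b2): Player 2 prefers b1 (6 > -4) — not an equilibrium.

none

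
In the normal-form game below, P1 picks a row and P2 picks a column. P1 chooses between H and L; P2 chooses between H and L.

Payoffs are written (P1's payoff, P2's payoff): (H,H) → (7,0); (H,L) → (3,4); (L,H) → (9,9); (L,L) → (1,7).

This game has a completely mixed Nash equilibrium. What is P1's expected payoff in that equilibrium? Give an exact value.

First find q, the probability P2 plays H, from P1's indifference between H and L: 7q + 3(1−q) = 9q + (1−q), giving q = 1/2.
Since P1 is indifferent in equilibrium, P1's expected payoff equals the payoff from either row against (1/2, 1/2). Using H: 7(1/2) + 3(1/2) = 5.

5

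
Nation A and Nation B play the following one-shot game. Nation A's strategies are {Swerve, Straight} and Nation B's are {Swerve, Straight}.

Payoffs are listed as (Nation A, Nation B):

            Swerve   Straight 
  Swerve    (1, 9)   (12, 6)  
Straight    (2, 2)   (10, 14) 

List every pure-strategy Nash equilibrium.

(Swerve, Swerve): Nation A prefers Straight (2 > 1) — not an equilibrium.
(Swerve, Straight): Nation B prefers Swerve (9 > 6) — not an equilibrium.
(Straight, Swerve): Nation B prefers Straight (14 > 2) — not an equilibrium.
(Straight, Straight): Nation A prefers Swerve (12 > 10) — not an equilibrium.

none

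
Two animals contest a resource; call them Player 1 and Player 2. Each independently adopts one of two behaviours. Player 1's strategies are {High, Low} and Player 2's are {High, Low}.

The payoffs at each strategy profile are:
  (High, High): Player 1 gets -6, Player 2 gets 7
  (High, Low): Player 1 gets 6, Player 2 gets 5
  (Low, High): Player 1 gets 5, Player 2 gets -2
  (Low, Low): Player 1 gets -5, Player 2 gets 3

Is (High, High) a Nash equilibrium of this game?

No

At (High, High), Player 1 earns -6; switching to Low would give 5, so Player 1 would deviate.
Player 2 earns 7; switching to Low would give 5, so Player 2 has no profitable deviation.
Since at least one player can profitably deviate, this is not a Nash equilibrium.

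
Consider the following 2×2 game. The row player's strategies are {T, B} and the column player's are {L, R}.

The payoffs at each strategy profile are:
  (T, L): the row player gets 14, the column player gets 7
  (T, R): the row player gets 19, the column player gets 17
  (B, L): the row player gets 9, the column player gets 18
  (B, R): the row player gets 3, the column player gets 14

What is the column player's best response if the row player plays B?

Against B, the column player earns 18 from L and 14 from R.
So L is the best response.

L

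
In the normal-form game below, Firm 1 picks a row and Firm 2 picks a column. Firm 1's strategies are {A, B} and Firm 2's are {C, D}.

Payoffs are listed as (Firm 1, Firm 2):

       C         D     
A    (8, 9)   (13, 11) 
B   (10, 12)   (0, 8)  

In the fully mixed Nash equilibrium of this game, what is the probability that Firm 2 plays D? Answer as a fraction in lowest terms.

Let c be the probability that Firm 2 plays C. In a completely mixed equilibrium, Firm 1 must be indifferent between A and B.
Firm 1's expected payoff from A is 8c + 13(1−c); from B it is 10c.
Setting these equal: −5c + 13 = 10c, so c = 13/15.
Therefore Firm 2 plays D with probability 1 − 13/15 = 2/15.

2/15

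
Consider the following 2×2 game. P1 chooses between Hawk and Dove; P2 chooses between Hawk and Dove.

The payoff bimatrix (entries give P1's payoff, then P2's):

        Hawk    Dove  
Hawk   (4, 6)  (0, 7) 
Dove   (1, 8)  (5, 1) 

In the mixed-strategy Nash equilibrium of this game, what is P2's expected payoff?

First find p, the probability P1 plays Hawk, from P2's indifference between Hawk and Dove: 6p + 8(1−p) = 7p + (1−p), giving p = 7/8.
Since P2 is indifferent in equilibrium, P2's expected payoff equals the payoff from either column against (7/8, 1/8). Using Hawk: 6(7/8) + 8(1/8) = 25/4.

25/4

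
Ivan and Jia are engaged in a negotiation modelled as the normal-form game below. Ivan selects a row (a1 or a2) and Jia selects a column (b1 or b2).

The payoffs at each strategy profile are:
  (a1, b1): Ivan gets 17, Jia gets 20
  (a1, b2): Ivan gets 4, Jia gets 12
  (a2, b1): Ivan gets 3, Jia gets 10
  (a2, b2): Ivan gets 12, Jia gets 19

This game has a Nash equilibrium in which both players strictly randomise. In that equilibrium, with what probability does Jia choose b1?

4/11

Let q be the probability that Jia plays b1. In a completely mixed equilibrium, Ivan must be indifferent between a1 and a2.
Ivan's expected payoff from a1 is 17q + 4(1−q); from a2 it is 3q + 12(1−q).
Setting these equal: 13q + 4 = −9q + 12, so q = 4/11.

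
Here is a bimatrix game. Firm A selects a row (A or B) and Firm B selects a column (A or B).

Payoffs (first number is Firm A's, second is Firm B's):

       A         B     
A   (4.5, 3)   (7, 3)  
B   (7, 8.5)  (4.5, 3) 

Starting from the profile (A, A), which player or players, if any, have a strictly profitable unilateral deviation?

Firm A at (A, A) earns 4.5; deviating to B yields 7 — a strict improvement.
Firm B earns 3; deviating to B yields 3 — not better.
Only Firm A has a strictly profitable deviation.

Firm A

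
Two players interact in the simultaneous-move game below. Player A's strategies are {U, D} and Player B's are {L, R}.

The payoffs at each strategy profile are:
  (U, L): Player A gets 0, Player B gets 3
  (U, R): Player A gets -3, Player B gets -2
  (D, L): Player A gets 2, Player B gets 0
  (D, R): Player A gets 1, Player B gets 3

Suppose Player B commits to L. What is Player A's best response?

Against L, Player A earns 0 from U and 2 from D.
So D is the best response.

D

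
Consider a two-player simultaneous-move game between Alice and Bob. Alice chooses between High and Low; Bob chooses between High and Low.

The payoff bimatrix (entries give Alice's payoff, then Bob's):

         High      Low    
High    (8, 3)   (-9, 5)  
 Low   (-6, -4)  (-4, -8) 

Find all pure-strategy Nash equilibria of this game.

(High, High): Bob prefers Low (5 > 3) — not an equilibrium.
(High, Low): Alice prefers Low (-4 > -9) — not an equilibrium.
(Low, High): Alice prefers High (8 > -6) — not an equilibrium.
(Low, Low): Bob prefers High (-4 > -8) — not an equilibrium.

none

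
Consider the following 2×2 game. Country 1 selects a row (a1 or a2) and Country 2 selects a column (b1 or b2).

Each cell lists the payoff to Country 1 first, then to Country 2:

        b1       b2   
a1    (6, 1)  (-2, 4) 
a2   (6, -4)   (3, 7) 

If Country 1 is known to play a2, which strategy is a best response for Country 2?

b2

Against a2, Country 2 earns -4 from b1 and 7 from b2.
So b2 is the best response.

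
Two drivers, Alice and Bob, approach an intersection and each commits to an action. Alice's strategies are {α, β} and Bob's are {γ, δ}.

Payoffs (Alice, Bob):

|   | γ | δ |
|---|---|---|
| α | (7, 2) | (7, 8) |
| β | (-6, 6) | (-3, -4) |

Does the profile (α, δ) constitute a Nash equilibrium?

Yes

At (α, δ), Alice earns 7; switching to β would give -3, so Alice has no profitable deviation.
Bob earns 8; switching to γ would give 2, so Bob has no profitable deviation.
Neither player can gain by a unilateral deviation, so this profile is a Nash equilibrium.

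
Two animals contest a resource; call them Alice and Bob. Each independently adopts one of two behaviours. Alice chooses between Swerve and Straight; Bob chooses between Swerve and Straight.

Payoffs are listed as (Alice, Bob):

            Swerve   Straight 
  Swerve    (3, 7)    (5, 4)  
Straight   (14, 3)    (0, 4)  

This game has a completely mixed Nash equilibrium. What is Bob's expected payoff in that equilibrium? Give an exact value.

4

First find p, the probability Alice plays Swerve, from Bob's indifference between Swerve and Straight: 7p + 3(1−p) = 4p + 4(1−p), giving p = 1/4.
Since Bob is indifferent in equilibrium, Bob's expected payoff equals the payoff from either column against (1/4, 3/4). Using Swerve: 7(1/4) + 3(3/4) = 4.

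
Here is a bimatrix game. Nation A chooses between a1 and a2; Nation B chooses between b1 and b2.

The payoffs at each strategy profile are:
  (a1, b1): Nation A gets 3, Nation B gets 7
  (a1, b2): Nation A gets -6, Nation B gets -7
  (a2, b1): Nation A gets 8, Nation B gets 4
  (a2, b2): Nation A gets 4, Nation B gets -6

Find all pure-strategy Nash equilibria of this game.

(a1, b1): Nation A prefers a2 (8 > 3) — not an equilibrium.
(a1, b2): Nation A prefers a2 (4 > -6); Nation B prefers b1 (7 > -7) — not an equilibrium.
(a2, b1): Nation A gets 8 ≥ 3 from a1, and Nation B gets 4 ≥ -6 from b2 — Nash equilibrium.
(a2, b2): Nation B prefers b1 (4 > -6) — not an equilibrium.

(a2, b1)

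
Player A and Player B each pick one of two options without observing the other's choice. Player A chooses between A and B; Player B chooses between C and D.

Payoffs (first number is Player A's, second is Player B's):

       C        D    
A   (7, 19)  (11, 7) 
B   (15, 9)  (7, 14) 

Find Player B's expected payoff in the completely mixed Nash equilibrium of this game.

203/17

First find x, the probability Player A plays A, from Player B's indifference between C and D: 19x + 9(1−x) = 7x + 14(1−x), giving x = 5/17.
Since Player B is indifferent in equilibrium, Player B's expected payoff equals the payoff from either column against (5/17, 12/17). Using C: 19(5/17) + 9(12/17) = 203/17.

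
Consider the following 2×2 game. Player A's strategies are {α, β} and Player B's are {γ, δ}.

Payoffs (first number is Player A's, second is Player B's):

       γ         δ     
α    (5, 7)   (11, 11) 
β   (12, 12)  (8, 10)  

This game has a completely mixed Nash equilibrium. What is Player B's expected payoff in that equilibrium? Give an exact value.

31/3

First find x, the probability Player A plays α, from Player B's indifference between γ and δ: 7x + 12(1−x) = 11x + 10(1−x), giving x = 1/3.
Since Player B is indifferent in equilibrium, Player B's expected payoff equals the payoff from either column against (1/3, 2/3). Using γ: 7(1/3) + 12(2/3) = 31/3.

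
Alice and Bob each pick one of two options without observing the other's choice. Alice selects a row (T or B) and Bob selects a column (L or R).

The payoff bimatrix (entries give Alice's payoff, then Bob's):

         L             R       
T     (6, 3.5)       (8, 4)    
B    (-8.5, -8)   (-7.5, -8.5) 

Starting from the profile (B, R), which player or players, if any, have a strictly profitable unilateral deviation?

Alice at (B, R) earns -7.5; deviating to T yields 8 — a strict improvement.
Bob earns -8.5; deviating to L yields -8 — a strict improvement.
Both Alice and Bob have strictly profitable deviations.

Both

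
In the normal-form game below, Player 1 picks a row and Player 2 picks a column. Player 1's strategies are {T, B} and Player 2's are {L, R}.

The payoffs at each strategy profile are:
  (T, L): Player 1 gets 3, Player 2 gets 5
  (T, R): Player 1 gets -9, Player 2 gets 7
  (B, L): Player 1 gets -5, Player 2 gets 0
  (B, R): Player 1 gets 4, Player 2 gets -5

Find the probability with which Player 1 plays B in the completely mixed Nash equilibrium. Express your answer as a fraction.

Let p be the probability that Player 1 plays T. In a completely mixed equilibrium, Player 2 must be indifferent between L and R.
Player 2's expected payoff from L is 5p; from R it is 7p − 5(1−p).
Setting these equal: 5p = 12p − 5, so p = 5/7.
Therefore Player 1 plays B with probability 1 − 5/7 = 2/7.

2/7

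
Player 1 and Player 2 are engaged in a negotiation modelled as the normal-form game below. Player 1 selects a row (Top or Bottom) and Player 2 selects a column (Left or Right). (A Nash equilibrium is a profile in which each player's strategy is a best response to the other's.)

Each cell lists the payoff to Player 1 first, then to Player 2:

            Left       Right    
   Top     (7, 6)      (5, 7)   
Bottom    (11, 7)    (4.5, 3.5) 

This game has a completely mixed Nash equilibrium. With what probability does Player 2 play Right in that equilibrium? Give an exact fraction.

8/9

Let c be the probability that Player 2 plays Left. In a completely mixed equilibrium, Player 1 must be indifferent between Top and Bottom.
Player 1's expected payoff from Top is 7c + 5(1−c); from Bottom it is 11c + 4.5(1−c).
Setting these equal: 2c + 5 = 6.5c + 4.5, so c = 1/9.
Therefore Player 2 plays Right with probability 1 − 1/9 = 8/9.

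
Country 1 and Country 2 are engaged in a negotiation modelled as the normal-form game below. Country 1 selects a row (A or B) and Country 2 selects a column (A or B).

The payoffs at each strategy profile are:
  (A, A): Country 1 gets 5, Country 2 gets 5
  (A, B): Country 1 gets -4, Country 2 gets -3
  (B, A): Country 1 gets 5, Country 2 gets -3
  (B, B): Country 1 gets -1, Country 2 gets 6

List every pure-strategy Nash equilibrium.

(A, A): Country 1 gets 5 ≥ 5 from B, and Country 2 gets 5 ≥ -3 from B — Nash equilibrium.
(A, B): Country 1 prefers B (-1 > -4); Country 2 prefers A (5 > -3) — not an equilibrium.
(B, A): Country 2 prefers B (6 > -3) — not an equilibrium.
(B, B): Country 1 gets -1 ≥ -4 from A, and Country 2 gets 6 ≥ -3 from A — Nash equilibrium.

(A, A) and (B, B)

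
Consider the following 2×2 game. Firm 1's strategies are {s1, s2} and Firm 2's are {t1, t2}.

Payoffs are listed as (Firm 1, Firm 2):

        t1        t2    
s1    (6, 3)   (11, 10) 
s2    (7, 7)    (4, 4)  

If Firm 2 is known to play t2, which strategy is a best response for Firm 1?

Against t2, Firm 1 earns 11 from s1 and 4 from s2.
So s1 is the best response.

s1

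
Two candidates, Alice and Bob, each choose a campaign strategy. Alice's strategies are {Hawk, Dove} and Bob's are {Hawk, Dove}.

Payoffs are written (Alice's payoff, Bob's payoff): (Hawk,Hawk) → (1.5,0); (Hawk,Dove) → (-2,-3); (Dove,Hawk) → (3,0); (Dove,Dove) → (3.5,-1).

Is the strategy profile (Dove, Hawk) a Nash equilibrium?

Yes

At (Dove, Hawk), Alice earns 3; switching to Hawk would give 1.5, so Alice has no profitable deviation.
Bob earns 0; switching to Dove would give -1, so Bob has no profitable deviation.
Neither player can gain by a unilateral deviation, so this profile is a Nash equilibrium.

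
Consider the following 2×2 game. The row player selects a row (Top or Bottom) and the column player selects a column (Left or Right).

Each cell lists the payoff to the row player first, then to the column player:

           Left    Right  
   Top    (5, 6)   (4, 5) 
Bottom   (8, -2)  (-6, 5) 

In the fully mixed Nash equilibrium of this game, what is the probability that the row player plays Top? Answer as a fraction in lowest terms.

7/8

Let p be the probability that the row player plays Top. In a completely mixed equilibrium, the column player must be indifferent between Left and Right.
The column player's expected payoff from Left is 6p − 2(1−p); from Right it is 5p + 5(1−p).
Setting these equal: 8p − 2 = 5, so p = 7/8.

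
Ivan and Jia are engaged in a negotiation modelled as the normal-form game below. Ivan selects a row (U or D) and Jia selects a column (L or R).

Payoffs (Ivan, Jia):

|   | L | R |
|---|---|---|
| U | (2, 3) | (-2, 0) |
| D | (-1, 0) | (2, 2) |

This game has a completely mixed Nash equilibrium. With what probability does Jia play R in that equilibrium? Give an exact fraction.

3/7

Let q be the probability that Jia plays L. In a completely mixed equilibrium, Ivan must be indifferent between U and D.
Ivan's expected payoff from U is 2q − 2(1−q); from D it is −q + 2(1−q).
Setting these equal: 4q − 2 = −3q + 2, so q = 4/7.
Therefore Jia plays R with probability 1 − 4/7 = 3/7.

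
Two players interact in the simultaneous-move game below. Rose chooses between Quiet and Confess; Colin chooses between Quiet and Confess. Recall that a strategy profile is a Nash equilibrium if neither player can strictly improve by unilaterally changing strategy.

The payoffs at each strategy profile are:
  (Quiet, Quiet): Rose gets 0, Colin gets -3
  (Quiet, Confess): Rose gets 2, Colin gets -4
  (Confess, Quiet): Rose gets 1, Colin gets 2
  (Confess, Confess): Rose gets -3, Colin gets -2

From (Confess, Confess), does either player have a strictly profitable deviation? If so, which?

Both

Rose at (Confess, Confess) earns -3; deviating to Quiet yields 2 — a strict improvement.
Colin earns -2; deviating to Quiet yields 2 — a strict improvement.
Both Rose and Colin have strictly profitable deviations.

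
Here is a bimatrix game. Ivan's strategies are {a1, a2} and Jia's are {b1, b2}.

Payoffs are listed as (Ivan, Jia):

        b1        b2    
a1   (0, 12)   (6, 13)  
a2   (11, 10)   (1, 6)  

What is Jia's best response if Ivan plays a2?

b1

Against a2, Jia earns 10 from b1 and 6 from b2.
So b1 is the best response.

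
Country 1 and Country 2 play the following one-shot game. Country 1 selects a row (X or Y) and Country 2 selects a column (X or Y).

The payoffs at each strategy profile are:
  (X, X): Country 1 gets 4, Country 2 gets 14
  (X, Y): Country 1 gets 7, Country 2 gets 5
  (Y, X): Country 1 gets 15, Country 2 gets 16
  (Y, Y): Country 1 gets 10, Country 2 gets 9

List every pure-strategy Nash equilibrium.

(Y, X)

(X, X): Country 1 prefers Y (15 > 4) — not an equilibrium.
(X, Y): Country 1 prefers Y (10 > 7); Country 2 prefers X (14 > 5) — not an equilibrium.
(Y, X): Country 1 gets 15 ≥ 4 from X, and Country 2 gets 16 ≥ 9 from Y — Nash equilibrium.
(Y, Y): Country 2 prefers X (16 > 9) — not an equilibrium.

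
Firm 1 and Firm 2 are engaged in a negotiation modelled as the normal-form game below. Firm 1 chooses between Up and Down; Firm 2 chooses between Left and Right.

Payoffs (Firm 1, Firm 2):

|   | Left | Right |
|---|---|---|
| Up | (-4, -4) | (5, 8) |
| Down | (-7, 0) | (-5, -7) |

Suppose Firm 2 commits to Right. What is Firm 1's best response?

Against Right, Firm 1 earns 5 from Up and -5 from Down.
So Up is the best response.

Up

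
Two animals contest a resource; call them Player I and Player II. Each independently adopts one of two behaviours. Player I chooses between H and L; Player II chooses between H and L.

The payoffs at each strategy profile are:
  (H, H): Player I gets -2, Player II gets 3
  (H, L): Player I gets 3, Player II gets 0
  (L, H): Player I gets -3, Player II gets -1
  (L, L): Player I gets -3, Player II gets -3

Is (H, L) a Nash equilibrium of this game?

At (H, L), Player I earns 3; switching to L would give -3, so Player I has no profitable deviation.
Player II earns 0; switching to H would give 3, so Player II would deviate.
Since at least one player can profitably deviate, this is not a Nash equilibrium.

No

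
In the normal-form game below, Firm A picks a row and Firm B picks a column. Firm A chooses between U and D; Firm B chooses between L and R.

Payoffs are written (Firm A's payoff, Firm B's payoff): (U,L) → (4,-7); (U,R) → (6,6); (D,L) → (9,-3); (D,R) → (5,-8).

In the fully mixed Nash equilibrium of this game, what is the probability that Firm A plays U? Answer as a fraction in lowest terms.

Let p be the probability that Firm A plays U. In a completely mixed equilibrium, Firm B must be indifferent between L and R.
Firm B's expected payoff from L is −7p − 3(1−p); from R it is 6p − 8(1−p).
Setting these equal: −4p − 3 = 14p − 8, so p = 5/18.

5/18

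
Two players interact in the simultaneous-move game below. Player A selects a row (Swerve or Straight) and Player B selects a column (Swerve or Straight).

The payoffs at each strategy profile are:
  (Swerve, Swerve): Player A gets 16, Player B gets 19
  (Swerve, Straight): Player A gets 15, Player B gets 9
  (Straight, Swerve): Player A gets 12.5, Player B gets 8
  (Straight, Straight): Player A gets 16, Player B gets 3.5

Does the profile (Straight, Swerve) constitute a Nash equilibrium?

At (Straight, Swerve), Player A earns 12.5; switching to Swerve would give 16, so Player A would deviate.
Player B earns 8; switching to Straight would give 3.5, so Player B has no profitable deviation.
Since at least one player can profitably deviate, this is not a Nash equilibrium.

No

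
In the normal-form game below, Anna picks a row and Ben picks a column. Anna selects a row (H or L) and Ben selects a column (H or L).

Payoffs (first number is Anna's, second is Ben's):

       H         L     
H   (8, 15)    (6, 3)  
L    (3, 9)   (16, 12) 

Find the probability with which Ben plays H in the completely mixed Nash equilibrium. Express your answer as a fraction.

Let y be the probability that Ben plays H. In a completely mixed equilibrium, Anna must be indifferent between H and L.
Anna's expected payoff from H is 8y + 6(1−y); from L it is 3y + 16(1−y).
Setting these equal: 2y + 6 = −13y + 16, so y = 2/3.

2/3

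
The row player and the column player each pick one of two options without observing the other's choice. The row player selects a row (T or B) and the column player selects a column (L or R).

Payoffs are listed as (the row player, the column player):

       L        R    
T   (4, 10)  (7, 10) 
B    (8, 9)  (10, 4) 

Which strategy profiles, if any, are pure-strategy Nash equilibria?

(B, L)

(T, L): the row player prefers B (8 > 4) — not an equilibrium.
(T, R): the row player prefers B (10 > 7) — not an equilibrium.
(B, L): the row player gets 8 ≥ 4 from T, and the column player gets 9 ≥ 4 from R — Nash equilibrium.
(B, R): the column player prefers L (9 > 4) — not an equilibrium.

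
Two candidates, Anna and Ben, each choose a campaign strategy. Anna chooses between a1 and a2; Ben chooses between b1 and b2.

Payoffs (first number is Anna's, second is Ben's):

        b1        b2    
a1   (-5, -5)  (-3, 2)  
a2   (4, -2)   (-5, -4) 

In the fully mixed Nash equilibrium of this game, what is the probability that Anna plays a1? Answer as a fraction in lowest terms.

Let x be the probability that Anna plays a1. In a completely mixed equilibrium, Ben must be indifferent between b1 and b2.
Ben's expected payoff from b1 is −5x − 2(1−x); from b2 it is 2x − 4(1−x).
Setting these equal: −3x − 2 = 6x − 4, so x = 2/9.

2/9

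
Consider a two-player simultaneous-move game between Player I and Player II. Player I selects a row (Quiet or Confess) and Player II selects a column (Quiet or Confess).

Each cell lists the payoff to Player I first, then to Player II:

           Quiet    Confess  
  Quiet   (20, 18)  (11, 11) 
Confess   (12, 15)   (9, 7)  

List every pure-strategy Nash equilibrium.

(Quiet, Quiet)

(Quiet, Quiet): Player I gets 20 ≥ 12 from Confess, and Player II gets 18 ≥ 11 from Confess — Nash equilibrium.
(Quiet, Confess): Player II prefers Quiet (18 > 11) — not an equilibrium.
(Confess, Quiet): Player I prefers Quiet (20 > 12) — not an equilibrium.
(Confess, Confess): Player I prefers Quiet (11 > 9); Player II prefers Quiet (15 > 7) — not an equilibrium.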